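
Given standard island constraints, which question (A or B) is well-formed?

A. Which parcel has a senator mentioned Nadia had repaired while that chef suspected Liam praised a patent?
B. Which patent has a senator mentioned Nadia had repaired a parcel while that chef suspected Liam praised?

In B, the wh-phrase is extracted from inside an adjunct island (introduced by "while"), which blocks movement.
In A, the extraction path crosses only that-complement boundaries, which are transparent.
So A is grammatical.

A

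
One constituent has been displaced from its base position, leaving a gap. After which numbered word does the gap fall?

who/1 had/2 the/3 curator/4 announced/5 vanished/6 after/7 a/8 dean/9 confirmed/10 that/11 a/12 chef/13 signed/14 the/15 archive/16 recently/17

5

The displaced element is "who" (word 1).
It is linked across 1 clause boundary (Ø).
It functions as the subject of "vanished", so the gap sits immediately after word 5 ("announced").
Base order: The curator had announced who vanished after a dean confirmed that a chef signed the archive recently.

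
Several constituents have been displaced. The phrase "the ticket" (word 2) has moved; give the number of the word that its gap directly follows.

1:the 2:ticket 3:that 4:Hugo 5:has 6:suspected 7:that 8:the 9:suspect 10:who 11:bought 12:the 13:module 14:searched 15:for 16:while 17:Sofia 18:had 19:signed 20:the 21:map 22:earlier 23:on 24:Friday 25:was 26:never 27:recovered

The displaced element is "the ticket" (word 2).
It is linked across 1 clause boundary (that).
It functions as the object of the preposition "for" of "searched", so the gap sits immediately after word 15 ("for").
Base order: Hugo has suspected that the suspect who bought the module searched for the ticket while Sofia had signed the map earlier on Friday.

15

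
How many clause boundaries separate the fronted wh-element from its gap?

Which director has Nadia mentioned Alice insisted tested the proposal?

"which director" is extracted from the subject of "tested".
Boundaries crossed, outermost first: [Ø], [Ø] — 2 in total.

2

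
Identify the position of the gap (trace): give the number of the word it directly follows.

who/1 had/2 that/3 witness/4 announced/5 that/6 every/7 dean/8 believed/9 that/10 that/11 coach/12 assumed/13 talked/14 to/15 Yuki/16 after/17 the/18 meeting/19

13

The displaced element is "who" (word 1).
It is linked across 3 clause boundaries (that → that → Ø).
It functions as the subject of "talked", so the gap sits immediately after word 13 ("assumed").
Base order: That witness had announced that every dean believed that that coach assumed that who talked to Yuki after the meeting.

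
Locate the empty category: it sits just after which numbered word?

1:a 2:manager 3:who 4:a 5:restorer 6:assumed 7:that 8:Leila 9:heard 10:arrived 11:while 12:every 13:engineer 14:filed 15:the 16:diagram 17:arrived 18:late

9

The displaced element is "a manager" (word 2).
It is linked across 2 clause boundaries (that → Ø).
It functions as the subject of "arrived", so the gap sits immediately after word 9 ("heard").
Base order: A restorer assumed that Leila heard that a manager arrived while every engineer filed the diagram.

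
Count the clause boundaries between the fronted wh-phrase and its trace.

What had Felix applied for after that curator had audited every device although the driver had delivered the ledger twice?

0

"what" originates inside the matrix clause — no clause boundary is crossed.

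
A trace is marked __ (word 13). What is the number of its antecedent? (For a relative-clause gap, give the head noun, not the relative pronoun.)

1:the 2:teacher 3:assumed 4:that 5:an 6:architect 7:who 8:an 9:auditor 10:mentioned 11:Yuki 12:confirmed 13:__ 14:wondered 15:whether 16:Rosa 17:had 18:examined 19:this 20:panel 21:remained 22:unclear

6

The gap at 13 is the subject of "wondered", inside a relative clause.
The relative pronoun is "who" (word 7); it is bound by the head noun immediately before it.
Its filler is the head noun "architect", at word 6.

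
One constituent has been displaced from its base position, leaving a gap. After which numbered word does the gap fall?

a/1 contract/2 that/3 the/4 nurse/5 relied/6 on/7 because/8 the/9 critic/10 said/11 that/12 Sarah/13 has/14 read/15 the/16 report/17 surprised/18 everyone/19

7

The displaced element is "a contract" (word 2).
It functions as the object of the preposition "on" of "relied", so the gap sits immediately after word 7 ("on").
Base order: The nurse relied on a contract because the critic said that Sarah has read the report.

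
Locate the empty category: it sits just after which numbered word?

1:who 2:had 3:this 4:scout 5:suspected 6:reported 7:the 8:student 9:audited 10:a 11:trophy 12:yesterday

5

The displaced element is "who" (word 1).
It is linked across 1 clause boundary (Ø).
It functions as the subject of "reported", so the gap sits immediately after word 5 ("suspected").
Base order: This scout had suspected who reported the student audited a trophy yesterday.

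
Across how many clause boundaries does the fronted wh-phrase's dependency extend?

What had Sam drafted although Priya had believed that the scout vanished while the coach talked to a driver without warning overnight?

"what" originates inside the matrix clause — no clause boundary is crossed.

0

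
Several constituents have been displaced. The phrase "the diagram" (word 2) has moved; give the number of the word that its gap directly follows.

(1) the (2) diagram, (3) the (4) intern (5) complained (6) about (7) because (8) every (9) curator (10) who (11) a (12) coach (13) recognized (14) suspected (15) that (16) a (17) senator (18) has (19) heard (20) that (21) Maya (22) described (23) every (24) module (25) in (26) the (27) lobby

The displaced element is "the diagram" (word 2).
It functions as the object of the preposition "about" of "complained", so the gap sits immediately after word 6 ("about").
Base order: The intern complained about the diagram because every curator who a coach recognized suspected that a senator has heard that Maya described every module in the lobby.

6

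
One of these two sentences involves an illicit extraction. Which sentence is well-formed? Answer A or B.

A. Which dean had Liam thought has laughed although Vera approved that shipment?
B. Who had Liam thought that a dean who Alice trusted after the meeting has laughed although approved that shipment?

A

In B, the wh-phrase is extracted from inside an adjunct island (introduced by "although"), which blocks movement.
In A, the extraction path crosses only that-complement boundaries, which are transparent.
So A is grammatical.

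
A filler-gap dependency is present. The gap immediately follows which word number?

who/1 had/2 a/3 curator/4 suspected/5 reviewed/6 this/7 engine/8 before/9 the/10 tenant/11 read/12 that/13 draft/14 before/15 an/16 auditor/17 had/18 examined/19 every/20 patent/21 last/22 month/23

5

The displaced element is "who" (word 1).
It is linked across 1 clause boundary (Ø).
It functions as the subject of "reviewed", so the gap sits immediately after word 5 ("suspected").
Base order: A curator had suspected that who reviewed this engine before the tenant read that draft before an auditor had examined every patent last month.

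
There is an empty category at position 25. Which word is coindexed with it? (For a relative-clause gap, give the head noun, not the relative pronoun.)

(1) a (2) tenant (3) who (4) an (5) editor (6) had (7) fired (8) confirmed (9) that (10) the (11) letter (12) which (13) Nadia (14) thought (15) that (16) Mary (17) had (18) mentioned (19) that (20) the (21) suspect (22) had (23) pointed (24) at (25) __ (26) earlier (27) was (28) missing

The gap at 25 is the prepositional object of "pointed", inside a relative clause.
The relative pronoun is "which" (word 12); it is bound by the head noun immediately before it.
Its filler is the head noun "letter", at word 11.

11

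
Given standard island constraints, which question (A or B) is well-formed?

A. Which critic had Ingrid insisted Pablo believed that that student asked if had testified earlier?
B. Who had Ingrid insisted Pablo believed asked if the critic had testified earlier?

B

In A, the wh-phrase is extracted from inside a wh-island (introduced by "if"), which blocks movement.
In B, the extraction path crosses only that-complement boundaries, which are transparent.
So B is grammatical.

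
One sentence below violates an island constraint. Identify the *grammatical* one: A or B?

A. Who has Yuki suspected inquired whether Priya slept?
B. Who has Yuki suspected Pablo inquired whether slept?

In B, the wh-phrase is extracted from inside a wh-island (introduced by "whether"), which blocks movement.
In A, the extraction path crosses only that-complement boundaries, which are transparent.
So A is grammatical.

A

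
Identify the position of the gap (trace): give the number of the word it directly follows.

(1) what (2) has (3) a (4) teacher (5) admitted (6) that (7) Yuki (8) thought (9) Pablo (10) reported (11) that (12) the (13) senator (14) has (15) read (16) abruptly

15

The displaced element is "what" (word 1).
It is linked across 3 clause boundaries (that → Ø → that).
It functions as the direct object of "read", so the gap sits immediately after word 15 ("read").
Base order: A teacher has admitted that Yuki thought Pablo reported that the senator has read what abruptly.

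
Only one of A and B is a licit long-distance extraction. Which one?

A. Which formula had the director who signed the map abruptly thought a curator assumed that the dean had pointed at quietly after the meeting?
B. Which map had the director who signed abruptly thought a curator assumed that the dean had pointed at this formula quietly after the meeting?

A

In B, the wh-phrase is extracted from inside a complex-NP island (relative clause) (introduced by "who"), which blocks movement.
In A, the extraction path crosses only that-complement boundaries, which are transparent.
So A is grammatical.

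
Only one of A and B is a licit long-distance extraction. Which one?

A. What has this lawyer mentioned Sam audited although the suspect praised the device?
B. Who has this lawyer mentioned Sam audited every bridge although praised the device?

A

In B, the wh-phrase is extracted from inside an adjunct island (introduced by "although"), which blocks movement.
In A, the extraction path crosses only that-complement boundaries, which are transparent.
So A is grammatical.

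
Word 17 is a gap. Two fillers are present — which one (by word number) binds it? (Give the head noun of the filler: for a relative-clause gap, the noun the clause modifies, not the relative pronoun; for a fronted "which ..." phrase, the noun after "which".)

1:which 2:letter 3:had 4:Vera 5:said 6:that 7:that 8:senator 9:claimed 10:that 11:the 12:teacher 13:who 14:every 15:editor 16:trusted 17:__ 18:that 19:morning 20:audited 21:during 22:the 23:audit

The marked gap is inside the relative clause, the direct object of "trusted".
Its filler is the head noun "teacher" (via "who"), at word 12.
(The other dependency links word 2 to a gap after word 20.)

12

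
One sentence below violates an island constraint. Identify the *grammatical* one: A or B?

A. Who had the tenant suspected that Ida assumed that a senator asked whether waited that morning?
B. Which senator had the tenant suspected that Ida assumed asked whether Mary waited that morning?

B

In A, the wh-phrase is extracted from inside a wh-island (introduced by "whether"), which blocks movement.
In B, the extraction path crosses only that-complement boundaries, which are transparent.
So B is grammatical.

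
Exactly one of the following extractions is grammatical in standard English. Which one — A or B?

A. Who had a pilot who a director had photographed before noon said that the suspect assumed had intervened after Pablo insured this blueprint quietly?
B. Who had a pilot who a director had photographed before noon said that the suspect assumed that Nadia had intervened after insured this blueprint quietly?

In B, the wh-phrase is extracted from inside an adjunct island (introduced by "after"), which blocks movement.
In A, the extraction path crosses only that-complement boundaries, which are transparent.
So A is grammatical.

A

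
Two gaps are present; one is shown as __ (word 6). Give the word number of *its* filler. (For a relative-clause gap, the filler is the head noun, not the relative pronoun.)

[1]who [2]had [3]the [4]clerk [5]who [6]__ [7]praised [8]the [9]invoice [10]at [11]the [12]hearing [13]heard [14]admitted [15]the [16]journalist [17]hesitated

The marked gap is inside the relative clause, the subject of "praised".
Its filler is the head noun "clerk" (via "who"), at word 4.
(The other dependency links word 1 to a gap after word 13.)

4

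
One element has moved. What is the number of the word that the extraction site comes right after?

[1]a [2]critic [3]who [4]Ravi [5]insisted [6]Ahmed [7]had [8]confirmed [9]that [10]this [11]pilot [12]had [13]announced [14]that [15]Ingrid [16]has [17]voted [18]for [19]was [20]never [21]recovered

The displaced element is "a critic" (word 2).
It is linked across 3 clause boundaries (Ø → that → that).
It functions as the object of the preposition "for" of "voted", so the gap sits immediately after word 18 ("for").
Base order: Ravi insisted Ahmed had confirmed that this pilot had announced that Ingrid has voted for a critic.

18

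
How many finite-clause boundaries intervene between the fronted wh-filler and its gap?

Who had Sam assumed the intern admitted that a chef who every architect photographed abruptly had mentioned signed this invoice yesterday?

"who" is extracted from the subject of "signed".
Boundaries crossed, outermost first: [Ø], [that], [Ø] — 3 in total.

3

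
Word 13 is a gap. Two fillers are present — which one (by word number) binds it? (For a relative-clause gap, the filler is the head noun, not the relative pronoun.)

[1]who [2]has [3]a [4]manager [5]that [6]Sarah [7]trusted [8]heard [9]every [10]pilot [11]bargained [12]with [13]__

The marked gap is the object of the preposition "with" of "bargained".
Its filler is the fronted wh-phrase "who", at word 1.
(The other dependency links word 4 to a gap after word 7.)

1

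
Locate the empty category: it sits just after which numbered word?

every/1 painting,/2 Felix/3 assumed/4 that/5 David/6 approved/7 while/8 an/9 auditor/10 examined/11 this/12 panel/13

The displaced element is "every painting" (word 2).
It is linked across 1 clause boundary (that).
It functions as the direct object of "approved", so the gap sits immediately after word 7 ("approved").
Base order: Felix assumed that David approved every painting while an auditor examined this panel.

7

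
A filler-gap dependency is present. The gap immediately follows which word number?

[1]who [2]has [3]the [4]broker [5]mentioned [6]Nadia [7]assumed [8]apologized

7

The displaced element is "who" (word 1).
It is linked across 2 clause boundaries (Ø → Ø).
It functions as the subject of "apologized", so the gap sits immediately after word 7 ("assumed").
Base order: The broker has mentioned Nadia assumed that who apologized.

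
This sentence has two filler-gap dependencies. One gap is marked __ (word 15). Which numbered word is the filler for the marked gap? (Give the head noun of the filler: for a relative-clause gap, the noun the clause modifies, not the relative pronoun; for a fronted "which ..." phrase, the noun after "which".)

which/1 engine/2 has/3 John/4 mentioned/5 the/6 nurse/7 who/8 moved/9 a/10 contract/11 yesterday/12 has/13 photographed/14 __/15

The marked gap is the direct object of "photographed".
Its filler is the fronted wh-phrase "which engine", at word 2.
(The other dependency links word 7 to a gap after word 8.)

2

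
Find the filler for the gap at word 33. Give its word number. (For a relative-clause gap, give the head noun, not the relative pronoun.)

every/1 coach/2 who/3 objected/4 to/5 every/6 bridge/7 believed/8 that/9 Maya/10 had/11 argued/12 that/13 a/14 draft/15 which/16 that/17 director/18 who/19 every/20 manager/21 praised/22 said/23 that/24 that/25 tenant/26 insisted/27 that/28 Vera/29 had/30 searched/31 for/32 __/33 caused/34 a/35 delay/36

15

The gap at 33 is the prepositional object of "searched", inside a relative clause.
The relative pronoun is "which" (word 16); it is bound by the head noun immediately before it.
Its filler is the head noun "draft", at word 15.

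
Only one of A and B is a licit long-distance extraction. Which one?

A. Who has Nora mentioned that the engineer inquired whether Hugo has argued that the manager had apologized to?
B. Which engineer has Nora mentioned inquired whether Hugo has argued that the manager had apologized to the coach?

B

In A, the wh-phrase is extracted from inside a wh-island (introduced by "whether"), which blocks movement.
In B, the extraction path crosses only that-complement boundaries, which are transparent.
So B is grammatical.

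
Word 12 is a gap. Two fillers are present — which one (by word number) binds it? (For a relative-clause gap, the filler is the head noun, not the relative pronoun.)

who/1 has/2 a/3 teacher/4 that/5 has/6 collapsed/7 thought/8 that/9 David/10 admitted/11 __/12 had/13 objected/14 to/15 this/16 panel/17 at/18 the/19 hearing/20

The marked gap is the subject of "objected".
Its filler is the fronted wh-phrase "who", at word 1.
(The other dependency links word 4 to a gap after word 5.)

1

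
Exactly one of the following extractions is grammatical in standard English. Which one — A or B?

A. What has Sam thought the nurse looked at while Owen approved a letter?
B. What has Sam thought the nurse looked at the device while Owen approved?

In B, the wh-phrase is extracted from inside an adjunct island (introduced by "while"), which blocks movement.
In A, the extraction path crosses only that-complement boundaries, which are transparent.
So A is grammatical.

A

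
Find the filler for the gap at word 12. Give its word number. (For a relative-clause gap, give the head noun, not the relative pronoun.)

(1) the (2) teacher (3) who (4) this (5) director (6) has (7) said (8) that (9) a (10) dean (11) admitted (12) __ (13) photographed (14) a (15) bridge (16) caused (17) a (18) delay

The gap at 12 is the subject of "photographed", inside a relative clause.
The relative pronoun is "who" (word 3); it is bound by the head noun immediately before it.
Its filler is the head noun "teacher", at word 2.

2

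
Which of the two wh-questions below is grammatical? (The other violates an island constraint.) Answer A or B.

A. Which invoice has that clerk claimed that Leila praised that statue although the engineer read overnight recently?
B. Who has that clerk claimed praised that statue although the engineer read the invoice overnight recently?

In A, the wh-phrase is extracted from inside an adjunct island (introduced by "although"), which blocks movement.
In B, the extraction path crosses only that-complement boundaries, which are transparent.
So B is grammatical.

B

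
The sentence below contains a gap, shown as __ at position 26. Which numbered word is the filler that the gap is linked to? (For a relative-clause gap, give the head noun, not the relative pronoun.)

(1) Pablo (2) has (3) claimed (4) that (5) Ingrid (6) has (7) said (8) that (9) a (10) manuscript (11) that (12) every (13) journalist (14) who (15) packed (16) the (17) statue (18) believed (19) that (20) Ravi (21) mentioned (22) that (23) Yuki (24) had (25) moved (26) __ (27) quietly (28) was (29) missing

The gap at 26 is the object of "moved", inside a relative clause.
The relative pronoun is "that" (word 11); it is bound by the head noun immediately before it.
Its filler is the head noun "manuscript", at word 10.

10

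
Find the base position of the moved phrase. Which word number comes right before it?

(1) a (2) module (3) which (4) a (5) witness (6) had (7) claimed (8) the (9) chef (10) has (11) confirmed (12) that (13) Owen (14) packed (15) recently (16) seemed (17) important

The displaced element is "a module" (word 2).
It is linked across 2 clause boundaries (Ø → that).
It functions as the direct object of "packed", so the gap sits immediately after word 14 ("packed").
Base order: A witness had claimed the chef has confirmed that Owen packed a module recently.

14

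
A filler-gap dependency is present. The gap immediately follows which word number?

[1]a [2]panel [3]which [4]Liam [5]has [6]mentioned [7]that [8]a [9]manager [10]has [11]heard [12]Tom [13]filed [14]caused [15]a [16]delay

The displaced element is "a panel" (word 2).
It is linked across 2 clause boundaries (that → Ø).
It functions as the direct object of "filed", so the gap sits immediately after word 13 ("filed").
Base order: Liam has mentioned that a manager has heard Tom filed a panel.

13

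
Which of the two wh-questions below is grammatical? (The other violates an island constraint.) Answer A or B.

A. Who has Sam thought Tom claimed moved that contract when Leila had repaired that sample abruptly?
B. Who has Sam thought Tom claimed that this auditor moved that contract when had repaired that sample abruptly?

In B, the wh-phrase is extracted from inside an adjunct island (introduced by "when"), which blocks movement.
In A, the extraction path crosses only that-complement boundaries, which are transparent.
So A is grammatical.

A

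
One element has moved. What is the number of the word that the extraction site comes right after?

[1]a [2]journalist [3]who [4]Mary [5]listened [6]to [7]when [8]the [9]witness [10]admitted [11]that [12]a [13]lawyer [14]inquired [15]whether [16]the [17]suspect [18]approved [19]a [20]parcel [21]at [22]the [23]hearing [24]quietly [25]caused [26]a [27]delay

The displaced element is "a journalist" (word 2).
It functions as the object of the preposition "to" of "listened", so the gap sits immediately after word 6 ("to").
Base order: Mary listened to a journalist when the witness admitted that a lawyer inquired whether the suspect approved a parcel at the hearing quietly.

6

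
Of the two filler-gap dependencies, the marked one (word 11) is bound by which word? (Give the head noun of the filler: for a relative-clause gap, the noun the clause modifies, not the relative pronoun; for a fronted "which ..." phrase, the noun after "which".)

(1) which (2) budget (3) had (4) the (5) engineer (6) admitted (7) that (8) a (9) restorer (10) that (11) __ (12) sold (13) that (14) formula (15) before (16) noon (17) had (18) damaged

9

The marked gap is inside the relative clause, the subject of "sold".
Its filler is the head noun "restorer" (via "that"), at word 9.
(The other dependency links word 2 to a gap after word 18.)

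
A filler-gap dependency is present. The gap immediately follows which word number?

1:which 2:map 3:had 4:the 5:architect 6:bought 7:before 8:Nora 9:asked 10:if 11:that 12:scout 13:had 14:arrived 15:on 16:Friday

6

The displaced element is "which map" (word 2).
It functions as the direct object of "bought", so the gap sits immediately after word 6 ("bought").
Base order: The architect had bought which map before Nora asked if that scout had arrived on Friday.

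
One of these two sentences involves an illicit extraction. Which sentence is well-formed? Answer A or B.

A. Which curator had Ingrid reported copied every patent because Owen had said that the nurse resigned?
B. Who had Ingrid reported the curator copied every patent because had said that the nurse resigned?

A

In B, the wh-phrase is extracted from inside an adjunct island (introduced by "because"), which blocks movement.
In A, the extraction path crosses only that-complement boundaries, which are transparent.
So A is grammatical.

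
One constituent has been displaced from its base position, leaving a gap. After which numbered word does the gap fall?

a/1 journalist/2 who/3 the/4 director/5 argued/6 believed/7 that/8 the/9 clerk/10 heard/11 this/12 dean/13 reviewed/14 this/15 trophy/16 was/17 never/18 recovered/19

The displaced element is "a journalist" (word 2).
It is linked across 1 clause boundary (Ø).
It functions as the subject of "believed", so the gap sits immediately after word 6 ("argued").
Base order: The director argued that a journalist believed that the clerk heard this dean reviewed this trophy.

6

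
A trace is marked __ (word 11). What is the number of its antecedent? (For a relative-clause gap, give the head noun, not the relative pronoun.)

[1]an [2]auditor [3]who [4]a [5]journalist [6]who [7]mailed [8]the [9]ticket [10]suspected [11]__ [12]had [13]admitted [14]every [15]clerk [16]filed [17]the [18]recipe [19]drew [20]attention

The gap at 11 is the subject of "admitted", inside a relative clause.
The relative pronoun is "who" (word 3); it is bound by the head noun immediately before it.
Its filler is the head noun "auditor", at word 2.

2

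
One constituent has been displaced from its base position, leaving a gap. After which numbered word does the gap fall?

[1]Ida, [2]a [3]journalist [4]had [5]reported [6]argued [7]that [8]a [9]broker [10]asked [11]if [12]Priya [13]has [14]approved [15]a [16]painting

5

The displaced element is "Ida" (word 1).
It is linked across 1 clause boundary (Ø).
It functions as the subject of "argued", so the gap sits immediately after word 5 ("reported").
Base order: A journalist had reported Ida argued that a broker asked if Priya has approved a painting.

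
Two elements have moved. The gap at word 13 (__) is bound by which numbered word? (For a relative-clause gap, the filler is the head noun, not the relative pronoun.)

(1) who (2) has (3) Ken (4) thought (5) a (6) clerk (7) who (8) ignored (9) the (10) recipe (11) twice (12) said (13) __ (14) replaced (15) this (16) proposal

1

The marked gap is the subject of "replaced".
Its filler is the fronted wh-phrase "who", at word 1.
(The other dependency links word 6 to a gap after word 7.)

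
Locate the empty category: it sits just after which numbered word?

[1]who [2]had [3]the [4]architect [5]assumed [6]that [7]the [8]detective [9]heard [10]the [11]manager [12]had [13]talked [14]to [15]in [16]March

14

The displaced element is "who" (word 1).
It is linked across 2 clause boundaries (that → Ø).
It functions as the object of the preposition "to" of "talked", so the gap sits immediately after word 14 ("to").
Base order: The architect had assumed that the detective heard the manager had talked to who in March.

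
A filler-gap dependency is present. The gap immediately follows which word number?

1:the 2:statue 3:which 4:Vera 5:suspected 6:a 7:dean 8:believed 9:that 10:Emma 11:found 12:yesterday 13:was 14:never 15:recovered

The displaced element is "the statue" (word 2).
It is linked across 2 clause boundaries (Ø → that).
It functions as the direct object of "found", so the gap sits immediately after word 11 ("found").
Base order: Vera suspected a dean believed that Emma found the statue yesterday.

11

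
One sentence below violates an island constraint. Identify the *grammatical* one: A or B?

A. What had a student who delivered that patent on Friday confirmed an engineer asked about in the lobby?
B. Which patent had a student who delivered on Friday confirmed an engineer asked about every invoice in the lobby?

In B, the wh-phrase is extracted from inside a complex-NP island (relative clause) (introduced by "who"), which blocks movement.
In A, the extraction path crosses only that-complement boundaries, which are transparent.
So A is grammatical.

A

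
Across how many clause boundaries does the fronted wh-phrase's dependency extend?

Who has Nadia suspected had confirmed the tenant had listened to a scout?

1

"who" is extracted from the subject of "confirmed".
Boundaries crossed, outermost first: [Ø] — 1 in total.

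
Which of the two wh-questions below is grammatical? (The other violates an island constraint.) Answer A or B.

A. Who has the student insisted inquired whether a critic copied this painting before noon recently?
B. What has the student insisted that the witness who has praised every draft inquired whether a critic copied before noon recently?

A

In B, the wh-phrase is extracted from inside a wh-island (introduced by "whether"), which blocks movement.
In A, the extraction path crosses only that-complement boundaries, which are transparent.
So A is grammatical.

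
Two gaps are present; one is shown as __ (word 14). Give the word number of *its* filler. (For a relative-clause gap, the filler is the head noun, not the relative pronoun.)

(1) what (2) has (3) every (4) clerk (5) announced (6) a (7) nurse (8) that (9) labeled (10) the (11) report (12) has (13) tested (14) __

1

The marked gap is the direct object of "tested".
Its filler is the fronted wh-phrase "what", at word 1.
(The other dependency links word 7 to a gap after word 8.)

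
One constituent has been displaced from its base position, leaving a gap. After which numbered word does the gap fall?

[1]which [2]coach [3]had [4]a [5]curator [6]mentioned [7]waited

The displaced element is "which coach" (word 2).
It is linked across 1 clause boundary (Ø).
It functions as the subject of "waited", so the gap sits immediately after word 6 ("mentioned").
Base order: A curator had mentioned which coach waited.

6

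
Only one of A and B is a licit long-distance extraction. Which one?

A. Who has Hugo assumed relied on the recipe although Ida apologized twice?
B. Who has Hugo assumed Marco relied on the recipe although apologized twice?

A

In B, the wh-phrase is extracted from inside an adjunct island (introduced by "although"), which blocks movement.
In A, the extraction path crosses only that-complement boundaries, which are transparent.
So A is grammatical.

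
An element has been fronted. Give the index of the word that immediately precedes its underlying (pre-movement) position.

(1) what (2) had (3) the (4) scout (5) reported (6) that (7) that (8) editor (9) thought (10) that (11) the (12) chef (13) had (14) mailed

The displaced element is "what" (word 1).
It is linked across 2 clause boundaries (that → that).
It functions as the direct object of "mailed", so the gap sits immediately after word 14 ("mailed").
Base order: The scout had reported that that editor thought that the chef had mailed what.

14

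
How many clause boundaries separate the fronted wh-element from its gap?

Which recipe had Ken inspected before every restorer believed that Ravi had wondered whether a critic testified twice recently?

"which recipe" originates inside the matrix clause — no clause boundary is crossed.

0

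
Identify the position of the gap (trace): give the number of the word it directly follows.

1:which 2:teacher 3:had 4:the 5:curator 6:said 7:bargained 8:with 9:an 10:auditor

6

The displaced element is "which teacher" (word 2).
It is linked across 1 clause boundary (Ø).
It functions as the subject of "bargained", so the gap sits immediately after word 6 ("said").
Base order: The curator had said that which teacher bargained with an auditor.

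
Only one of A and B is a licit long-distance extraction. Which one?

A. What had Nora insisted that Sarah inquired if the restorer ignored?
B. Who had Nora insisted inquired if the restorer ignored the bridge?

In A, the wh-phrase is extracted from inside a wh-island (introduced by "if"), which blocks movement.
In B, the extraction path crosses only that-complement boundaries, which are transparent.
So B is grammatical.

B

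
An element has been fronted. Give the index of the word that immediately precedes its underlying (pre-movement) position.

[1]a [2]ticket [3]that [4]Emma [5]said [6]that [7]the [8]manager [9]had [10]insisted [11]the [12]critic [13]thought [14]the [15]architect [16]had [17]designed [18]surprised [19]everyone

17

The displaced element is "a ticket" (word 2).
It is linked across 3 clause boundaries (that → Ø → Ø).
It functions as the direct object of "designed", so the gap sits immediately after word 17 ("designed").
Base order: Emma said that the manager had insisted the critic thought the architect had designed a ticket.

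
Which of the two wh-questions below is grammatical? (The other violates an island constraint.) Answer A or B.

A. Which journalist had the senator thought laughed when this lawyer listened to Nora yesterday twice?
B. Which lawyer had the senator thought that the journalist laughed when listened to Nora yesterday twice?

A

In B, the wh-phrase is extracted from inside an adjunct island (introduced by "when"), which blocks movement.
In A, the extraction path crosses only that-complement boundaries, which are transparent.
So A is grammatical.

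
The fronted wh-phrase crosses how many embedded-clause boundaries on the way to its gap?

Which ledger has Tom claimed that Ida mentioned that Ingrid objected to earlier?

"which ledger" is extracted from the PP object of "objected".
Boundaries crossed, outermost first: [that], [that] — 2 in total.

2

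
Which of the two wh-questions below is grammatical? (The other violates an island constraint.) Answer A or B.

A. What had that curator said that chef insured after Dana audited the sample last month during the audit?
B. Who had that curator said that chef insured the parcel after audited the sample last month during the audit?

In B, the wh-phrase is extracted from inside an adjunct island (introduced by "after"), which blocks movement.
In A, the extraction path crosses only that-complement boundaries, which are transparent.
So A is grammatical.

A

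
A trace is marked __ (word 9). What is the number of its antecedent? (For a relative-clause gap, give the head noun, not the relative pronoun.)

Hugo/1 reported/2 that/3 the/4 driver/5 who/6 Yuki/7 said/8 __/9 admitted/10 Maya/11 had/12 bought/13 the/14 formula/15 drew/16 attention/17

5

The gap at 9 is the subject of "admitted", inside a relative clause.
The relative pronoun is "who" (word 6); it is bound by the head noun immediately before it.
Its filler is the head noun "driver", at word 5.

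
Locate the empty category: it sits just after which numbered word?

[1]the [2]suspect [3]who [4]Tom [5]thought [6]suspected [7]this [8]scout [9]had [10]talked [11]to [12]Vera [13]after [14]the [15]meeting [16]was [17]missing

5

The displaced element is "the suspect" (word 2).
It is linked across 1 clause boundary (Ø).
It functions as the subject of "suspected", so the gap sits immediately after word 5 ("thought").
Base order: Tom thought that the suspect suspected this scout had talked to Vera after the meeting.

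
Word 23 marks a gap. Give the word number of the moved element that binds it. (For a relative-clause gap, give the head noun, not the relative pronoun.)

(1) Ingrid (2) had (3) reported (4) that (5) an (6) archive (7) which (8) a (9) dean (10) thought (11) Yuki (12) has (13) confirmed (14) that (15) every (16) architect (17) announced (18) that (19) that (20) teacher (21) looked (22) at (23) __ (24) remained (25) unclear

The gap at 23 is the prepositional object of "looked", inside a relative clause.
The relative pronoun is "which" (word 7); it is bound by the head noun immediately before it.
Its filler is the head noun "archive", at word 6.

6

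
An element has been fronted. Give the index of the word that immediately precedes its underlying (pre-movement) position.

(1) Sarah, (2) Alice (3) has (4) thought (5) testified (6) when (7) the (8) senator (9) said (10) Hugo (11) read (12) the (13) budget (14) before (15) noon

The displaced element is "Sarah" (word 1).
It is linked across 1 clause boundary (Ø).
It functions as the subject of "testified", so the gap sits immediately after word 4 ("thought").
Base order: Alice has thought Sarah testified when the senator said Hugo read the budget before noon.

4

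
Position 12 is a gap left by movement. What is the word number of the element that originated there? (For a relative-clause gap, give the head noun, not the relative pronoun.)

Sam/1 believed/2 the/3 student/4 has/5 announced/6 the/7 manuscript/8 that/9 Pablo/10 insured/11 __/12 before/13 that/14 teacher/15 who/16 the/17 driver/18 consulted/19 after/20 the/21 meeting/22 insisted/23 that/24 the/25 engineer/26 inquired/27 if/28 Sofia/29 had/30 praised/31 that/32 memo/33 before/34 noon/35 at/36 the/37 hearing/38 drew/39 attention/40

The gap at 12 is the object of "insured", inside a relative clause.
The relative pronoun is "that" (word 9); it is bound by the head noun immediately before it.
Its filler is the head noun "manuscript", at word 8.

8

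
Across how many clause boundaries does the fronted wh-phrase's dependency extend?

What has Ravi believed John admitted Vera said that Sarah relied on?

"what" is extracted from the PP object of "relied".
Boundaries crossed, outermost first: [Ø], [Ø], [that] — 3 in total.

3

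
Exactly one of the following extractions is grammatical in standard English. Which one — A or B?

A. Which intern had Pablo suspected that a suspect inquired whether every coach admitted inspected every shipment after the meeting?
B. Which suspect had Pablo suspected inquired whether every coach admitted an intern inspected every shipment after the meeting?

In A, the wh-phrase is extracted from inside a wh-island (introduced by "whether"), which blocks movement.
In B, the extraction path crosses only that-complement boundaries, which are transparent.
So B is grammatical.

B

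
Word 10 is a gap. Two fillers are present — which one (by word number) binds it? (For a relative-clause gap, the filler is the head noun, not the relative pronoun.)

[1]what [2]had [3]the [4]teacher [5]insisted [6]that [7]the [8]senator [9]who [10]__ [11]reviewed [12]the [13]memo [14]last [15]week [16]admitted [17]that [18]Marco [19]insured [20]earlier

The marked gap is inside the relative clause, the subject of "reviewed".
Its filler is the head noun "senator" (via "who"), at word 8.
(The other dependency links word 1 to a gap after word 19.)

8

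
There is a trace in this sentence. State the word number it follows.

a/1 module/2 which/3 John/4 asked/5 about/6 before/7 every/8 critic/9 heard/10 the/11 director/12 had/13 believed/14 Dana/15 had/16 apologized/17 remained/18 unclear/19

6

The displaced element is "a module" (word 2).
It functions as the object of the preposition "about" of "asked", so the gap sits immediately after word 6 ("about").
Base order: John asked about a module before every critic heard the director had believed Dana had apologized.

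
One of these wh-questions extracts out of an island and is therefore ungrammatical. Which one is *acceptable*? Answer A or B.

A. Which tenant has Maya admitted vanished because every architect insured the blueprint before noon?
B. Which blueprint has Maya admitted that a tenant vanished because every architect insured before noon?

A

In B, the wh-phrase is extracted from inside an adjunct island (introduced by "because"), which blocks movement.
In A, the extraction path crosses only that-complement boundaries, which are transparent.
So A is grammatical.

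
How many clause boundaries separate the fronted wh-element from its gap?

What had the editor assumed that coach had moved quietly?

"what" is extracted from the object of "moved".
Boundaries crossed, outermost first: [Ø] — 1 in total.

1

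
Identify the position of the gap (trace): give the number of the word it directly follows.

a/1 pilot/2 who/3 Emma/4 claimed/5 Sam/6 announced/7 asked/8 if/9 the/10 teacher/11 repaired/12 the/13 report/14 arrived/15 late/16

The displaced element is "a pilot" (word 2).
It is linked across 2 clause boundaries (Ø → Ø).
It functions as the subject of "asked", so the gap sits immediately after word 7 ("announced").
Base order: Emma claimed Sam announced that a pilot asked if the teacher repaired the report.

7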